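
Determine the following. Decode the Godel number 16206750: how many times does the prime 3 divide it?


Factorize 16206750 by dividing by 3 repeatedly.
Division steps: 3 divides 16206750 exactly 3 time(s).
Exponent of 3 = 3

3


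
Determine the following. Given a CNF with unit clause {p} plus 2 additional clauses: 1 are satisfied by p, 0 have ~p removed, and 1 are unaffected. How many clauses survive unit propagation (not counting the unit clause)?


Satisfied (removed): 1
Shortened (remain): 0
Unchanged (remain): 1
Remaining = 0 + 1 = 1

1


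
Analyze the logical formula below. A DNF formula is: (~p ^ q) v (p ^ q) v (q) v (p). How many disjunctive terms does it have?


A DNF formula is a disjunction of terms (conjunctions).
Terms are separated by v.
Counting the disjuncts: 4 terms.

4


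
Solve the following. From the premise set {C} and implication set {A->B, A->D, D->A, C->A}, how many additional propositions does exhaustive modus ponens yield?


Initial facts: {C}
Apply modus ponens to closure:
  C and C->A  =>  A
  A and A->B  =>  B
  A and A->D  =>  D
Final known: {A, B, C, D}
New propositions: {A, B, D}
Count = 3

3


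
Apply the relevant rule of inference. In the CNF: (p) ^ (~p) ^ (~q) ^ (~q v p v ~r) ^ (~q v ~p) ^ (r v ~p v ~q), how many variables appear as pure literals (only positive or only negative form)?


Check each variable for pure literal status:
p: mixed (not pure)
q: pure negative
r: mixed (not pure)
Pure literal count = 1

1


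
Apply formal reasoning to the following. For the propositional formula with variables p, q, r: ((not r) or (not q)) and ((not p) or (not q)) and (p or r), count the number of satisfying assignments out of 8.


Evaluate all 8 assignments for p, q, r:
p=0, q=0, r=0: 0
p=0, q=0, r=1: 1
p=0, q=1, r=0: 0
p=0, q=1, r=1: 0
p=1, q=0, r=0: 1
p=1, q=0, r=1: 1
p=1, q=1, r=0: 0
p=1, q=1, r=1: 0
Satisfying count = 3

3


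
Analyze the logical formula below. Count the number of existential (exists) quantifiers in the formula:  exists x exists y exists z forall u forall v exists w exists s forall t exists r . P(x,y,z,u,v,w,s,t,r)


Quantifier prefix: exists x exists y exists z forall u forall v exists w exists s forall t exists r
Mark each quantifier type:
  E E E U U E E U E
Universal count = 3, Existential count = 6
Asked for existential (exists) quantifiers: 6

6


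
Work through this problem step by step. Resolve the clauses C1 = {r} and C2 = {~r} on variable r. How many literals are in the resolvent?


Remove r from C1 and ~r from C2.
C1 remainder: {}
C2 remainder: {}
Union (resolvent): {} (empty clause)
Resolvent has 0 literal(s).

0


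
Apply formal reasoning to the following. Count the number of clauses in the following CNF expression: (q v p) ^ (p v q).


A CNF formula is a conjunction of clauses.
Clauses are separated by ^.
Counting the conjuncts: 2 clauses.

2


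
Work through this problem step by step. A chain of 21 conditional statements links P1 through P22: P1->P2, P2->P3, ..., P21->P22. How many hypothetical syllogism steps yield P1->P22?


With 21 implications in a chain connecting 22 propositions:
P1->P2, P2->P3, ..., P21->P22
Steps needed = (number of implications) - 1 = 21 - 1 = 20

20


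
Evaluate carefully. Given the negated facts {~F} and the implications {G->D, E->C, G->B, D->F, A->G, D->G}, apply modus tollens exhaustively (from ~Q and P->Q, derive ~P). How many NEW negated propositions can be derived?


Initial negated facts: {~F}
Apply modus tollens to closure:
  ~F and D->F  =>  ~D
  ~D and G->D  =>  ~G
  ~G and A->G  =>  ~A
Final negated: {~A, ~D, ~F, ~G}
New negations: {~A, ~D, ~G}
Count = 3

3


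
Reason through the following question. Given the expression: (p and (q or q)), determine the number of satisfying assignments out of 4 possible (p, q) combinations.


Check all 4 assignments:
p=0, q=0: 0
p=0, q=1: 0
p=1, q=0: 0
p=1, q=1: 1
Count of True = 1

1


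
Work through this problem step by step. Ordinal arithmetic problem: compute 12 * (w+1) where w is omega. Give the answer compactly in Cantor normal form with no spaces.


Compute 12 * (w+1).
Ordinal * is associative and left-distributive over +, but NOT commutative; for finite n>1, n*w = w but w*n stays w*n.
By left-distributivity: 12 * (w+1) = 12*w + 12*1 = w + 12 = w+12.
Result = w+12

w+12


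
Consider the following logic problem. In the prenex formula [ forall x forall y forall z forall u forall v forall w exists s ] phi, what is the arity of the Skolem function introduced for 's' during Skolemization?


Quantifier prefix: forall x forall y forall z forall u forall v forall w exists s
's' is existentially quantified at position 7.
Universal variables preceding it: x, y, z, u, v, w
Skolem function arity = 6

6


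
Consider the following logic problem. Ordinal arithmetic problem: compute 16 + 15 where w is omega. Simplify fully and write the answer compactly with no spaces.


Compute 16 + 15.
Ordinal + is associative but NOT commutative; for finite n>0, n + w = w but w + n stays w+n.
Both operands finite; ordinal + agrees with natural +: 16 + 15 = 31.
Result = 31

31


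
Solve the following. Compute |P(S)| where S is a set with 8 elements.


The power set of a set with n elements has 2^n elements.
|P(S)| = 2^8 = 256

256


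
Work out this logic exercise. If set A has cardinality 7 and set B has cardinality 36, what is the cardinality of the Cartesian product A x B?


The Cartesian product A x B contains all ordered pairs (a, b).
|A x B| = |A| * |B| = 7 * 36 = 252

252


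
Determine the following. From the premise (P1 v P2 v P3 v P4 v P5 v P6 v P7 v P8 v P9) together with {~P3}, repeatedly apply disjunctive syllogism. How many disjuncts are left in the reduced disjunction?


Original disjuncts (9): P1, P2, P3, P4, P5, P6, P7, P8, P9
Negated (eliminate): ~P3
Remaining disjuncts: P1, P2, P4, P5, P6, P7, P8, P9
Count = 9 - 1 = 8

8


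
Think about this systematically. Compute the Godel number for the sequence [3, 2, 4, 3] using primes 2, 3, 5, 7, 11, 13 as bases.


Encode each element as an exponent of the corresponding prime:
  2^3 = 8
  3^2 = 9
  5^4 = 625
  7^3 = 343
Product = 8 * 9 * 625 * 343 = 15435000

15435000


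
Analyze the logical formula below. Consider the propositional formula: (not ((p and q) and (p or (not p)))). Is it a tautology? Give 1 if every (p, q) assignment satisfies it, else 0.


Check all 4 assignments:
p=0, q=0: 1
p=0, q=1: 1
p=1, q=0: 1
p=1, q=1: 0
Satisfying count = 3/4.
Tautology iff count = 4: no.

0


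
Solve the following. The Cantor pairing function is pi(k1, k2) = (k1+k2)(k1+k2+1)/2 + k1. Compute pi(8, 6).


k1 + k2 = 14
(k1+k2)(k1+k2+1)/2 = 14 * 15 / 2 = 105
pi = 105 + 8 = 113

113


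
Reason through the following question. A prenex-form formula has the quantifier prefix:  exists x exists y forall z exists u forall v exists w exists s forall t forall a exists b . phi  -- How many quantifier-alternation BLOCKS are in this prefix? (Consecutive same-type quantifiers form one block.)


Quantifier-type sequence: E E A E A E E A A E  (A=forall, E=exists)
Group into maximal same-type runs:
  Ex2 | Ax1 | Ex1 | Ax1 | Ex2 | Ax2 | Ex1
Number of blocks = 7

7


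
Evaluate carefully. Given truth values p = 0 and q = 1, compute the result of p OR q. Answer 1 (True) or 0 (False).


p = 0, q = 1
Operation: p OR q
Evaluate: 0 OR 1 = 1

1


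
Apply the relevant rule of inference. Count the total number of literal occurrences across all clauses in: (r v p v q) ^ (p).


Counting literals in each clause:
Clause 1: 3 literal(s)
Clause 2: 1 literal(s)
Total = 4

4


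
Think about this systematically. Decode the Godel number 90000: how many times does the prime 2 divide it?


Factorize 90000 by dividing by 2 repeatedly.
Division steps: 2 divides 90000 exactly 4 time(s).
Exponent of 2 = 4

4


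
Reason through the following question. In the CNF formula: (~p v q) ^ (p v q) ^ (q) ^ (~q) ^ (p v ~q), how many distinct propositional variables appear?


Identify each variable that appears in the formula.
Variables found: p, q
Count = 2

2


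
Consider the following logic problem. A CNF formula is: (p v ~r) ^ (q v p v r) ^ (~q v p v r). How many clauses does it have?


A CNF formula is a conjunction of clauses.
Clauses are separated by ^.
Counting the conjuncts: 3 clauses.

3


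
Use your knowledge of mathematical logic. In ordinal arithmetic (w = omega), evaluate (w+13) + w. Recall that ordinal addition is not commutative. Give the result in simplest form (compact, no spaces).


Compute (w+13) + w.
Ordinal + is associative but NOT commutative; for finite n>0, n + w = w but w + n stays w+n.
(w+13) + w = w + (13+w) = w + w = w*2 (the finite tail 13 is absorbed by the right w).
Result = w*2

w*2


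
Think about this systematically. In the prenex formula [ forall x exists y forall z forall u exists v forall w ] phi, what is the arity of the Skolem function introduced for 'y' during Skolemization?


Quantifier prefix: forall x exists y forall z forall u exists v forall w
'y' is existentially quantified at position 2.
Universal variables preceding it: x
Skolem function arity = 1

1


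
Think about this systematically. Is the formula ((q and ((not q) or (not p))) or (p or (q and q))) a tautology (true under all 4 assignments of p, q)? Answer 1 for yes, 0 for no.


Check all 4 assignments:
p=0, q=0: 0
p=0, q=1: 1
p=1, q=0: 1
p=1, q=1: 1
Satisfying count = 3/4.
Tautology iff count = 4: no.

0


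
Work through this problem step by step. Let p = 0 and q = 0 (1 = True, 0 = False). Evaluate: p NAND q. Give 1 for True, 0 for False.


p = 0, q = 0
Operation: p NAND q
Evaluate: 0 NAND 0 = 1

1


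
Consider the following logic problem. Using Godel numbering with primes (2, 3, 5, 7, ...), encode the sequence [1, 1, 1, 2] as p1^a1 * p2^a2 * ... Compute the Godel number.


Encode each element as an exponent of the corresponding prime:
  2^1 = 2
  3^1 = 3
  5^1 = 5
  7^2 = 49
Product = 2 * 3 * 5 * 49 = 1470

1470


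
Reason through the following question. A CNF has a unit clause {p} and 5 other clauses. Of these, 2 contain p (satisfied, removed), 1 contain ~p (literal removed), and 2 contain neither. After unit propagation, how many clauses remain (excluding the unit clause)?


Satisfied (removed): 2
Shortened (remain): 1
Unchanged (remain): 2
Remaining = 1 + 2 = 3

3


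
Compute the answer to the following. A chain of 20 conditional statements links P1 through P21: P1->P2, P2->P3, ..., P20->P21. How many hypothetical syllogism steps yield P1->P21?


With 20 implications in a chain connecting 21 propositions:
P1->P2, P2->P3, ..., P20->P21
Steps needed = (number of implications) - 1 = 20 - 1 = 19

19


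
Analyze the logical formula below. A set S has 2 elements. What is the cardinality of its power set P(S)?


The power set of a set with n elements has 2^n elements.
|P(S)| = 2^2 = 4

4


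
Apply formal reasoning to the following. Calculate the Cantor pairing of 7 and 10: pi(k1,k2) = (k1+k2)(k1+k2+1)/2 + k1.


k1 + k2 = 17
(k1+k2)(k1+k2+1)/2 = 17 * 18 / 2 = 153
pi = 153 + 7 = 160

160


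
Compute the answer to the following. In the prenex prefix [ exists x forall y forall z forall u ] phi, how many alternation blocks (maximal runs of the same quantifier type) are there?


Quantifier-type sequence: E A A A  (A=forall, E=exists)
Group into maximal same-type runs:
  Ex1 | Ax3
Number of blocks = 2

2


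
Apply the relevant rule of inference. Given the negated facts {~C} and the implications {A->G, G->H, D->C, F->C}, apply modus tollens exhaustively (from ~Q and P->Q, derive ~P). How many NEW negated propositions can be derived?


Initial negated facts: {~C}
Apply modus tollens to closure:
  ~C and D->C  =>  ~D
  ~C and F->C  =>  ~F
Final negated: {~C, ~D, ~F}
New negations: {~D, ~F}
Count = 2

2


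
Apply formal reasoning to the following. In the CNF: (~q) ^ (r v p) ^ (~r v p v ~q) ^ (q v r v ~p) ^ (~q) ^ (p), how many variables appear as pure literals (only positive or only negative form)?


Check each variable for pure literal status:
p: mixed (not pure)
q: mixed (not pure)
r: mixed (not pure)
Pure literal count = 0

0


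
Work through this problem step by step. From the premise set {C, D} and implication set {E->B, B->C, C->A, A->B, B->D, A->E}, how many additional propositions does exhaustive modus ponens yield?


Initial facts: {C, D}
Apply modus ponens to closure:
  C and C->A  =>  A
  A and A->B  =>  B
  A and A->E  =>  E
Final known: {A, B, C, D, E}
New propositions: {A, B, E}
Count = 3

3


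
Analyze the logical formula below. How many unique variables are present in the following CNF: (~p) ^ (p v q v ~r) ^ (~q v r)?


Identify each variable that appears in the formula.
Variables found: p, q, r
Count = 3

3


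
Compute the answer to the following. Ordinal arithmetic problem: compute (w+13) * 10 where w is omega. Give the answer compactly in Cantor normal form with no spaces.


Compute (w+13) * 10.
Ordinal * is associative and left-distributive over +, but NOT commutative; for finite n>1, n*w = w but w*n stays w*n.
(w+13) * 10 = (w+13) repeated 10 times. Each intermediate +13 is absorbed by the following w; only the last survives: w*10+13.
Result = w*10+13

w*10+13


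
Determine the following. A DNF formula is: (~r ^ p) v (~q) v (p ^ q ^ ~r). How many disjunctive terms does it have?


A DNF formula is a disjunction of terms (conjunctions).
Terms are separated by v.
Counting the disjuncts: 3 terms.

3


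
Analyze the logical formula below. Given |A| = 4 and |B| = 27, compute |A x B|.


The Cartesian product A x B contains all ordered pairs (a, b).
|A x B| = |A| * |B| = 4 * 27 = 108

108


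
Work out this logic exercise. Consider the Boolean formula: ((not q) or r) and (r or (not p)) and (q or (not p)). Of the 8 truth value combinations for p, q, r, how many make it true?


Evaluate all 8 assignments for p, q, r:
p=0, q=0, r=0: 1
p=0, q=0, r=1: 1
p=0, q=1, r=0: 0
p=0, q=1, r=1: 1
p=1, q=0, r=0: 0
p=1, q=0, r=1: 0
p=1, q=1, r=0: 0
p=1, q=1, r=1: 1
Satisfying count = 4

4


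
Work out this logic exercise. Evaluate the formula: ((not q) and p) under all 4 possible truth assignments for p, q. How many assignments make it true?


Check all 4 assignments:
p=0, q=0: 0
p=0, q=1: 0
p=1, q=0: 1
p=1, q=1: 0
Count of True = 1

1


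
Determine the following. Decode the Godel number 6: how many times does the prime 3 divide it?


Factorize 6 by dividing by 3 repeatedly.
Division steps: 3 divides 6 exactly 1 time(s).
Exponent of 3 = 1

1


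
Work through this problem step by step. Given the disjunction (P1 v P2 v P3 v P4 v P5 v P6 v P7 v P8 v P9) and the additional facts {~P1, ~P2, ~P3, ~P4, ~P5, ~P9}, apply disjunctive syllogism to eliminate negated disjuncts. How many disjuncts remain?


Original disjuncts (9): P1, P2, P3, P4, P5, P6, P7, P8, P9
Negated (eliminate): ~P1, ~P2, ~P3, ~P4, ~P5, ~P9
Remaining disjuncts: P6, P7, P8
Count = 9 - 6 = 3

3


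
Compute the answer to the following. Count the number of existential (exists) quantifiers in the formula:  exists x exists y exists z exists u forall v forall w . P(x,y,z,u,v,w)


Quantifier prefix: exists x exists y exists z exists u forall v forall w
Mark each quantifier type:
  E E E E U U
Universal count = 2, Existential count = 4
Asked for existential (exists) quantifiers: 4

4


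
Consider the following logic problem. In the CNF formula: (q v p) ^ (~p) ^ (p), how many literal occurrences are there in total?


Counting literals in each clause:
Clause 1: 2 literal(s)
Clause 2: 1 literal(s)
Clause 3: 1 literal(s)
Total = 4

4


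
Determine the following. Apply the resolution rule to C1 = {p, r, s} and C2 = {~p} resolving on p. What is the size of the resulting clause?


Remove p from C1 and ~p from C2.
C1 remainder: {r, s}
C2 remainder: {}
Union (resolvent): {r, s}
Resolvent has 2 literal(s).

2


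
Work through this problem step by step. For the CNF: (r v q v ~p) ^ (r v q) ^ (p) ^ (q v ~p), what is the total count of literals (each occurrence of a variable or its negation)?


Counting literals in each clause:
Clause 1: 3 literal(s)
Clause 2: 2 literal(s)
Clause 3: 1 literal(s)
Clause 4: 2 literal(s)
Total = 8

8


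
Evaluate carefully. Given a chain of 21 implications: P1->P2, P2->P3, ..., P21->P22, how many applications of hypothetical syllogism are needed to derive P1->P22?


With 21 implications in a chain connecting 22 propositions:
P1->P2, P2->P3, ..., P21->P22
Steps needed = (number of implications) - 1 = 21 - 1 = 20

20


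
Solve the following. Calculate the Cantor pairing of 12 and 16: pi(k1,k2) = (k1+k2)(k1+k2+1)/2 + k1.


k1 + k2 = 28
(k1+k2)(k1+k2+1)/2 = 28 * 29 / 2 = 406
pi = 406 + 12 = 418

418


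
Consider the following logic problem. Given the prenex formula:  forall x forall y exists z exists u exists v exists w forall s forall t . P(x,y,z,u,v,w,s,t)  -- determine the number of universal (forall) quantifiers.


Quantifier prefix: forall x forall y exists z exists u exists v exists w forall s forall t
Mark each quantifier type:
  U U E E E E U U
Universal count = 4, Existential count = 4
Asked for universal (forall) quantifiers: 4

4


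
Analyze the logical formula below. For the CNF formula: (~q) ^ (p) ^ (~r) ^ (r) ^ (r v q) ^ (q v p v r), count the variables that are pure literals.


Check each variable for pure literal status:
p: pure positive
q: mixed (not pure)
r: mixed (not pure)
Pure literal count = 1

1


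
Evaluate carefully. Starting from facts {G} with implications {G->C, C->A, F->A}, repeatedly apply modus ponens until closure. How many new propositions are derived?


Initial facts: {G}
Apply modus ponens to closure:
  G and G->C  =>  C
  C and C->A  =>  A
Final known: {A, C, G}
New propositions: {A, C}
Count = 2

2


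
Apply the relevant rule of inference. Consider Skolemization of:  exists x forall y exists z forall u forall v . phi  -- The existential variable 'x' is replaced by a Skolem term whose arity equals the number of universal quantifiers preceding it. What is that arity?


Quantifier prefix: exists x forall y exists z forall u forall v
'x' is existentially quantified at position 1.
No universal quantifiers precede it.
Skolem function arity = 0 (a Skolem constant)

0


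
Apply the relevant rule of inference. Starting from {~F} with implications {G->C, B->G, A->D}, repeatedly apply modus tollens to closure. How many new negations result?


Initial negated facts: {~F}
Apply modus tollens to closure:
  (no implication fires)
Final negated: {~F}
New negations: {(none)}
Count = 0

0


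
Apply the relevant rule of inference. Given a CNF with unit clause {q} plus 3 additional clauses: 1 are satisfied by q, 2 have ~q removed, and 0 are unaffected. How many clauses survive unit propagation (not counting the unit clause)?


Satisfied (removed): 1
Shortened (remain): 2
Unchanged (remain): 0
Remaining = 2 + 0 = 2

2


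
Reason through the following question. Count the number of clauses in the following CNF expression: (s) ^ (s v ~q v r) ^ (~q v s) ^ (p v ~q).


A CNF formula is a conjunction of clauses.
Clauses are separated by ^.
Counting the conjuncts: 4 clauses.

4


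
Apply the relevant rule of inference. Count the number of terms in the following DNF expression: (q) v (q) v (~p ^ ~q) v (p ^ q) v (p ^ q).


A DNF formula is a disjunction of terms (conjunctions).
Terms are separated by v.
Counting the disjuncts: 5 terms.

5


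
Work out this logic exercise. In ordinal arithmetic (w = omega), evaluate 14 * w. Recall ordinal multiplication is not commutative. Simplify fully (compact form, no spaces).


Compute 14 * w.
Ordinal * is associative and left-distributive over +, but NOT commutative; for finite n>1, n*w = w but w*n stays w*n.
For finite n>0, n * w = sup{n*k : k<w} = w. So 14 * w = w.
Result = w

w


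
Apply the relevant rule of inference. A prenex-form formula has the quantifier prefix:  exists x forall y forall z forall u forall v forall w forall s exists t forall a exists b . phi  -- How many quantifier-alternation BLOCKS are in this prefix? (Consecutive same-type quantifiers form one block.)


Quantifier-type sequence: E A A A A A A E A E  (A=forall, E=exists)
Group into maximal same-type runs:
  Ex1 | Ax6 | Ex1 | Ax1 | Ex1
Number of blocks = 5

5


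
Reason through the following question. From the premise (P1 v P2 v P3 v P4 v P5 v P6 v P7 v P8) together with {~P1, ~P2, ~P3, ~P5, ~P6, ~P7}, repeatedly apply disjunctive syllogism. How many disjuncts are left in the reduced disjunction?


Original disjuncts (8): P1, P2, P3, P4, P5, P6, P7, P8
Negated (eliminate): ~P1, ~P2, ~P3, ~P5, ~P6, ~P7
Remaining disjuncts: P4, P8
Count = 8 - 6 = 2

2


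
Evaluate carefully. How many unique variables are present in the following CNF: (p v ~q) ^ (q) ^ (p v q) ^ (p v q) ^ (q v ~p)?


Identify each variable that appears in the formula.
Variables found: p, q
Count = 2

2


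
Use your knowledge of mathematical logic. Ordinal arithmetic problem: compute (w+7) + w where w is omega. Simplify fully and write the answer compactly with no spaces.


Compute (w+7) + w.
Ordinal + is associative but NOT commutative; for finite n>0, n + w = w but w + n stays w+n.
(w+7) + w = w + (7+w) = w + w = w*2 (the finite tail 7 is absorbed by the right w).
Result = w*2

w*2


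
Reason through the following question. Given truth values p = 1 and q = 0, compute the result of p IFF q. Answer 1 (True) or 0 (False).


p = 1, q = 0
Operation: p IFF q
Evaluate: 1 IFF 0 = 0

0


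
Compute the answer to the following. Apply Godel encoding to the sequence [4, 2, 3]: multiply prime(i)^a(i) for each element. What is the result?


Encode each element as an exponent of the corresponding prime:
  2^4 = 16
  3^2 = 9
  5^3 = 125
Product = 16 * 9 * 125 = 18000

18000


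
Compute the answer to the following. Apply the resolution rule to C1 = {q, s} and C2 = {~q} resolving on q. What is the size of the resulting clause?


Remove q from C1 and ~q from C2.
C1 remainder: {s}
C2 remainder: {}
Union (resolvent): {s}
Resolvent has 1 literal(s).

1


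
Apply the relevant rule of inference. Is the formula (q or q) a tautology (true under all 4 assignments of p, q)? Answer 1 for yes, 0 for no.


Check all 4 assignments:
p=0, q=0: 0
p=0, q=1: 1
p=1, q=0: 0
p=1, q=1: 1
Satisfying count = 2/4.
Tautology iff count = 4: no.

0


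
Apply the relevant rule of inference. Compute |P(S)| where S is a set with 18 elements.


The power set of a set with n elements has 2^n elements.
|P(S)| = 2^18 = 262144

262144


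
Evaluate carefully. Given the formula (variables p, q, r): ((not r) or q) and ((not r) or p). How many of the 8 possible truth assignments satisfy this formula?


Evaluate all 8 assignments for p, q, r:
p=0, q=0, r=0: 1
p=0, q=0, r=1: 0
p=0, q=1, r=0: 1
p=0, q=1, r=1: 0
p=1, q=0, r=0: 1
p=1, q=0, r=1: 0
p=1, q=1, r=0: 1
p=1, q=1, r=1: 1
Satisfying count = 5

5


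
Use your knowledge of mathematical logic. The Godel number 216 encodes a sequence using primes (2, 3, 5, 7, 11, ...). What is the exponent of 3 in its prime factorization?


Factorize 216 by dividing by 3 repeatedly.
Division steps: 3 divides 216 exactly 3 time(s).
Exponent of 3 = 3

3


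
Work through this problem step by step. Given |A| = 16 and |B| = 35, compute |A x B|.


The Cartesian product A x B contains all ordered pairs (a, b).
|A x B| = |A| * |B| = 16 * 35 = 560

560


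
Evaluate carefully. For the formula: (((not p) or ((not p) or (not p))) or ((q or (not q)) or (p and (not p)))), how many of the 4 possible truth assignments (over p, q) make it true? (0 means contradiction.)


Check all 4 assignments:
p=0, q=0: 1
p=0, q=1: 1
p=1, q=0: 1
p=1, q=1: 1
Count of True = 4

4


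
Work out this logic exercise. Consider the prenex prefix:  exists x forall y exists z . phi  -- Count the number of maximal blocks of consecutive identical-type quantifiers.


Quantifier-type sequence: E A E  (A=forall, E=exists)
Group into maximal same-type runs:
  Ex1 | Ax1 | Ex1
Number of blocks = 3

3


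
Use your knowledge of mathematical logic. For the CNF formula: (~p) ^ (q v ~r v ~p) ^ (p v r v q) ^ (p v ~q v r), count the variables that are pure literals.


Check each variable for pure literal status:
p: mixed (not pure)
q: mixed (not pure)
r: mixed (not pure)
Pure literal count = 0

0


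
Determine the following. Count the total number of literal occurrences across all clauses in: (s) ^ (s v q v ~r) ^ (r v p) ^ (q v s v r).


Counting literals in each clause:
Clause 1: 1 literal(s)
Clause 2: 3 literal(s)
Clause 3: 2 literal(s)
Clause 4: 3 literal(s)
Total = 9

9


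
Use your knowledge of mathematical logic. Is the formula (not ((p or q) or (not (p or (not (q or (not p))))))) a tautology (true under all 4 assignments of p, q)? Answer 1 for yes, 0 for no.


Check all 4 assignments:
p=0, q=0: 0
p=0, q=1: 0
p=1, q=0: 0
p=1, q=1: 0
Satisfying count = 0/4.
Tautology iff count = 4: no.

0


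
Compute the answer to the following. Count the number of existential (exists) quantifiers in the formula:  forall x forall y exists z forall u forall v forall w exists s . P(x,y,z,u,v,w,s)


Quantifier prefix: forall x forall y exists z forall u forall v forall w exists s
Mark each quantifier type:
  U U E U U U E
Universal count = 5, Existential count = 2
Asked for existential (exists) quantifiers: 2

2


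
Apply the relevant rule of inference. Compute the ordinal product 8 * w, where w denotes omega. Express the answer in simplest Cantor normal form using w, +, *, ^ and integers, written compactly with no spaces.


Compute 8 * w.
Ordinal * is associative and left-distributive over +, but NOT commutative; for finite n>1, n*w = w but w*n stays w*n.
For finite n>0, n * w = sup{n*k : k<w} = w. So 8 * w = w.
Result = w

w


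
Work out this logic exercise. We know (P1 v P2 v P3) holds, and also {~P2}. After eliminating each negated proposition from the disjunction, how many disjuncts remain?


Original disjuncts (3): P1, P2, P3
Negated (eliminate): ~P2
Remaining disjuncts: P1, P3
Count = 3 - 1 = 2

2


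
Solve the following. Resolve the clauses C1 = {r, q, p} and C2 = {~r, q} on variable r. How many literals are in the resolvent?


Remove r from C1 and ~r from C2.
C1 remainder: {q, p}
C2 remainder: {q}
Union (resolvent): {p, q}
Resolvent has 2 literal(s).

2


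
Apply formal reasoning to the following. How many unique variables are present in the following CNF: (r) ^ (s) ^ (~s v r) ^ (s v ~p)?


Identify each variable that appears in the formula.
Variables found: p, r, s
Count = 3

3


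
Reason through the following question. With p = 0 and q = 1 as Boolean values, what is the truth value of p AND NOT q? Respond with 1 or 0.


p = 0, q = 1
Operation: p AND NOT q
Evaluate: 0 AND NOT 1 = 0

0


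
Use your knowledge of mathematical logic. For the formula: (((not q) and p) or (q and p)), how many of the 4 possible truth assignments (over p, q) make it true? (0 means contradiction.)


Check all 4 assignments:
p=0, q=0: 0
p=0, q=1: 0
p=1, q=0: 1
p=1, q=1: 1
Count of True = 2

2


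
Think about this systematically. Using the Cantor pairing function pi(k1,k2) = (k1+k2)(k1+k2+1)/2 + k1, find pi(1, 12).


k1 + k2 = 13
(k1+k2)(k1+k2+1)/2 = 13 * 14 / 2 = 91
pi = 91 + 1 = 92

92


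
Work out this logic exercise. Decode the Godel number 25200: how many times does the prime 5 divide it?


Factorize 25200 by dividing by 5 repeatedly.
Division steps: 5 divides 25200 exactly 2 time(s).
Exponent of 5 = 2

2


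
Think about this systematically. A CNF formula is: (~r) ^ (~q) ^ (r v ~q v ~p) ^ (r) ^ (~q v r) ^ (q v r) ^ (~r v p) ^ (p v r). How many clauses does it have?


A CNF formula is a conjunction of clauses.
Clauses are separated by ^.
Counting the conjuncts: 8 clauses.

8


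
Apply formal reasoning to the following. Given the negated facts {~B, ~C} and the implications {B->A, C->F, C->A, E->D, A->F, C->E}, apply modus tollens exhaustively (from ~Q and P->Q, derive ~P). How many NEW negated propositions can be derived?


Initial negated facts: {~B, ~C}
Apply modus tollens to closure:
  (no implication fires)
Final negated: {~B, ~C}
New negations: {(none)}
Count = 0

0


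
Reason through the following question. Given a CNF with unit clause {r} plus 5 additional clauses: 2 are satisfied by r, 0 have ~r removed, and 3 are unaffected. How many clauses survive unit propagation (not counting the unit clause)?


Satisfied (removed): 2
Shortened (remain): 0
Unchanged (remain): 3
Remaining = 0 + 3 = 3

3


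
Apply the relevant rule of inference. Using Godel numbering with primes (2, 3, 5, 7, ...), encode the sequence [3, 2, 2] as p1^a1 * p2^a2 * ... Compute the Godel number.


Encode each element as an exponent of the corresponding prime:
  2^3 = 8
  3^2 = 9
  5^2 = 25
Product = 8 * 9 * 25 = 1800

1800


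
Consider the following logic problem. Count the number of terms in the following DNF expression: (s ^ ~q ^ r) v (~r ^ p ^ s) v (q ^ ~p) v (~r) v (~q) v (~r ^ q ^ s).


A DNF formula is a disjunction of terms (conjunctions).
Terms are separated by v.
Counting the disjuncts: 6 terms.

6


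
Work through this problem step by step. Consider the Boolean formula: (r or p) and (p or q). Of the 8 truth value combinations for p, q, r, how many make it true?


Evaluate all 8 assignments for p, q, r:
p=0, q=0, r=0: 0
p=0, q=0, r=1: 0
p=0, q=1, r=0: 0
p=0, q=1, r=1: 1
p=1, q=0, r=0: 1
p=1, q=0, r=1: 1
p=1, q=1, r=0: 1
p=1, q=1, r=1: 1
Satisfying count = 5

5


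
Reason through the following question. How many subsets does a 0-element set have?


The power set of a set with n elements has 2^n elements.
|P(S)| = 2^0 = 1

1


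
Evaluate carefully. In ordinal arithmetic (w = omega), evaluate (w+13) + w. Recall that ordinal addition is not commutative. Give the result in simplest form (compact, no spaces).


Compute (w+13) + w.
Ordinal + is associative but NOT commutative; for finite n>0, n + w = w but w + n stays w+n.
(w+13) + w = w + (13+w) = w + w = w*2 (the finite tail 13 is absorbed by the right w).
Result = w*2

w*2


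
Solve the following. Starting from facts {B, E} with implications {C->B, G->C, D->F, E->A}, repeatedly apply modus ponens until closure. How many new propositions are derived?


Initial facts: {B, E}
Apply modus ponens to closure:
  E and E->A  =>  A
Final known: {A, B, E}
New propositions: {A}
Count = 1

1


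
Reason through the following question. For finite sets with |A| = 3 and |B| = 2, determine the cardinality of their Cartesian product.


The Cartesian product A x B contains all ordered pairs (a, b).
|A x B| = |A| * |B| = 3 * 2 = 6

6


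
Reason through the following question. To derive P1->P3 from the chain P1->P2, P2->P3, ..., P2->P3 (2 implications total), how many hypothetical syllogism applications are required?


With 2 implications in a chain connecting 3 propositions:
P1->P2, P2->P3, ..., P2->P3
Steps needed = (number of implications) - 1 = 2 - 1 = 1

1


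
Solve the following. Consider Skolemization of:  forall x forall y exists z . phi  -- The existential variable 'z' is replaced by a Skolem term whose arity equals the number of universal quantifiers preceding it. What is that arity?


Quantifier prefix: forall x forall y exists z
'z' is existentially quantified at position 3.
Universal variables preceding it: x, y
Skolem function arity = 2

2


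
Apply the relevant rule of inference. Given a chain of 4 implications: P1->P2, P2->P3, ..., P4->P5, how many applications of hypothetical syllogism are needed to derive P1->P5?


With 4 implications in a chain connecting 5 propositions:
P1->P2, P2->P3, ..., P4->P5
Steps needed = (number of implications) - 1 = 4 - 1 = 3

3


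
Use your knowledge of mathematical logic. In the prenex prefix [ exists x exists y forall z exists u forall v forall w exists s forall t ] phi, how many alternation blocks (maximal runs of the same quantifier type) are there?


Quantifier-type sequence: E E A E A A E A  (A=forall, E=exists)
Group into maximal same-type runs:
  Ex2 | Ax1 | Ex1 | Ax2 | Ex1 | Ax1
Number of blocks = 6

6


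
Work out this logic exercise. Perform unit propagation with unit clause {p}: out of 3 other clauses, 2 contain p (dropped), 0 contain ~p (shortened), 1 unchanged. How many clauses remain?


Satisfied (removed): 2
Shortened (remain): 0
Unchanged (remain): 1
Remaining = 0 + 1 = 1

1


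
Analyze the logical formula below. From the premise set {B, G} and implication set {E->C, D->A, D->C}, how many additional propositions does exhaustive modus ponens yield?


Initial facts: {B, G}
Apply modus ponens to closure:
  (no implication fires)
Final known: {B, G}
New propositions: {(none)}
Count = 0

0


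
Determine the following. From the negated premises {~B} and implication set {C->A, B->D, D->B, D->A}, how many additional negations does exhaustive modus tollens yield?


Initial negated facts: {~B}
Apply modus tollens to closure:
  ~B and D->B  =>  ~D
Final negated: {~B, ~D}
New negations: {~D}
Count = 1

1


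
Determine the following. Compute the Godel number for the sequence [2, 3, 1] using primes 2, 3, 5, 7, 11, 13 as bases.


Encode each element as an exponent of the corresponding prime:
  2^2 = 4
  3^3 = 27
  5^1 = 5
Product = 4 * 27 * 5 = 540

540


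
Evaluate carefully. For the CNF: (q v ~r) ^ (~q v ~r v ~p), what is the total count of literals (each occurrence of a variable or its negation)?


Counting literals in each clause:
Clause 1: 2 literal(s)
Clause 2: 3 literal(s)
Total = 5

5


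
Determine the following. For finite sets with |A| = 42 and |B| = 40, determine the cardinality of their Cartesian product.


The Cartesian product A x B contains all ordered pairs (a, b).
|A x B| = |A| * |B| = 42 * 40 = 1680

1680


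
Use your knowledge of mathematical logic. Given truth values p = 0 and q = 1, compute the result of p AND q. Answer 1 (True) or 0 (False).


p = 0, q = 1
Operation: p AND q
Evaluate: 0 AND 1 = 0

0


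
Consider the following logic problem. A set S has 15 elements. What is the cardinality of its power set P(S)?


The power set of a set with n elements has 2^n elements.
|P(S)| = 2^15 = 32768

32768


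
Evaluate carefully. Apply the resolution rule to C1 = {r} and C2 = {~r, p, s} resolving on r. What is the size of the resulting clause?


Remove r from C1 and ~r from C2.
C1 remainder: {}
C2 remainder: {p, s}
Union (resolvent): {p, s}
Resolvent has 2 literal(s).

2


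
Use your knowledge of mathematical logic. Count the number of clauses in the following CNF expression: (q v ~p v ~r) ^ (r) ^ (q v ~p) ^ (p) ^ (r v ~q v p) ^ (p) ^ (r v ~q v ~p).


A CNF formula is a conjunction of clauses.
Clauses are separated by ^.
Counting the conjuncts: 7 clauses.

7


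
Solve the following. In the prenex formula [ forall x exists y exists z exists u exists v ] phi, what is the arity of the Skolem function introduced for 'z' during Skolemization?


Quantifier prefix: forall x exists y exists z exists u exists v
'z' is existentially quantified at position 3.
Universal variables preceding it: x
Skolem function arity = 1

1


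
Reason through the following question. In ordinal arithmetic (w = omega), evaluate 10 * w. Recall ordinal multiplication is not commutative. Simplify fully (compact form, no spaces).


Compute 10 * w.
Ordinal * is associative and left-distributive over +, but NOT commutative; for finite n>1, n*w = w but w*n stays w*n.
For finite n>0, n * w = sup{n*k : k<w} = w. So 10 * w = w.
Result = w

w


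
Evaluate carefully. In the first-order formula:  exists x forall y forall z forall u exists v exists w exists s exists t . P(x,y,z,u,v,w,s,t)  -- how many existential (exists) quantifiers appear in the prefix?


Quantifier prefix: exists x forall y forall z forall u exists v exists w exists s exists t
Mark each quantifier type:
  E U U U E E E E
Universal count = 3, Existential count = 5
Asked for existential (exists) quantifiers: 5

5


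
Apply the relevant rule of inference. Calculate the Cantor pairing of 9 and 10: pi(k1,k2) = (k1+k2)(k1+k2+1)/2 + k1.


k1 + k2 = 19
(k1+k2)(k1+k2+1)/2 = 19 * 20 / 2 = 190
pi = 190 + 9 = 199

199


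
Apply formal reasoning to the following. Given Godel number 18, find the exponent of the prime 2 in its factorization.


Factorize 18 by dividing by 2 repeatedly.
Division steps: 2 divides 18 exactly 1 time(s).
Exponent of 2 = 1

1


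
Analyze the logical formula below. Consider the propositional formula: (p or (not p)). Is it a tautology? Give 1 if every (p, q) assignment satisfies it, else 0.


Check all 4 assignments:
p=0, q=0: 1
p=0, q=1: 1
p=1, q=0: 1
p=1, q=1: 1
Satisfying count = 4/4.
Tautology iff count = 4: yes.

1


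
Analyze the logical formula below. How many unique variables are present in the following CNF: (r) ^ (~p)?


Identify each variable that appears in the formula.
Variables found: p, r
Count = 2

2


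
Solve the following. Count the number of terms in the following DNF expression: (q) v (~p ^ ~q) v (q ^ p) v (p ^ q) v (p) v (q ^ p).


A DNF formula is a disjunction of terms (conjunctions).
Terms are separated by v.
Counting the disjuncts: 6 terms.

6


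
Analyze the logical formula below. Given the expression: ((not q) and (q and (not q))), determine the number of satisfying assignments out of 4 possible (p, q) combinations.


Check all 4 assignments:
p=0, q=0: 0
p=0, q=1: 0
p=1, q=0: 0
p=1, q=1: 0
Count of True = 0

0


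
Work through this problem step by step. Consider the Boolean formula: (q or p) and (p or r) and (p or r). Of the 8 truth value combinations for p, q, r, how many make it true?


Evaluate all 8 assignments for p, q, r:
p=0, q=0, r=0: 0
p=0, q=0, r=1: 0
p=0, q=1, r=0: 0
p=0, q=1, r=1: 1
p=1, q=0, r=0: 1
p=1, q=0, r=1: 1
p=1, q=1, r=0: 1
p=1, q=1, r=1: 1
Satisfying count = 5

5


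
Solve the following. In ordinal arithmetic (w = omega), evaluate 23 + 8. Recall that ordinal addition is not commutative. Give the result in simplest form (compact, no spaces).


Compute 23 + 8.
Ordinal + is associative but NOT commutative; for finite n>0, n + w = w but w + n stays w+n.
Both operands finite; ordinal + agrees with natural +: 23 + 8 = 31.
Result = 31

31


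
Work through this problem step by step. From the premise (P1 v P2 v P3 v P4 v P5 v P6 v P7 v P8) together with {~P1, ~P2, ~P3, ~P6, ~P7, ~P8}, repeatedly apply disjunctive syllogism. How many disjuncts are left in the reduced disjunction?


Original disjuncts (8): P1, P2, P3, P4, P5, P6, P7, P8
Negated (eliminate): ~P1, ~P2, ~P3, ~P6, ~P7, ~P8
Remaining disjuncts: P4, P5
Count = 8 - 6 = 2

2


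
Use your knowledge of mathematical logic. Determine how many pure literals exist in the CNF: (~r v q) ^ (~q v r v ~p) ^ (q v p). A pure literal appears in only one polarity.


Check each variable for pure literal status:
p: mixed (not pure)
q: mixed (not pure)
r: mixed (not pure)
Pure literal count = 0

0


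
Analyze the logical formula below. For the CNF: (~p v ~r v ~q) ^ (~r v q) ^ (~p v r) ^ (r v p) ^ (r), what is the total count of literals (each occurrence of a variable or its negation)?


Counting literals in each clause:
Clause 1: 3 literal(s)
Clause 2: 2 literal(s)
Clause 3: 2 literal(s)
Clause 4: 2 literal(s)
Clause 5: 1 literal(s)
Total = 10

10


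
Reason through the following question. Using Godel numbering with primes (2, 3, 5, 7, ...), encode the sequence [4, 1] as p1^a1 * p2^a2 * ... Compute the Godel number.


Encode each element as an exponent of the corresponding prime:
  2^4 = 16
  3^1 = 3
Product = 16 * 3 = 48

48
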